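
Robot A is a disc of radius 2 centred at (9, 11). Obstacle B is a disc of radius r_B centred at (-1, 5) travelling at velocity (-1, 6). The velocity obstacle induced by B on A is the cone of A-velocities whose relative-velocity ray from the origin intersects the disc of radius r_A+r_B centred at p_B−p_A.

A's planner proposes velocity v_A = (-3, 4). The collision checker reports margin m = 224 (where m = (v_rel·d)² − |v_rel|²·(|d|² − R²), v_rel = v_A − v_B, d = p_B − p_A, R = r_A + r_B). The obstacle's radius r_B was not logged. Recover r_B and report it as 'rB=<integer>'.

m = 224
d = (-10, -6);  v_rel = (-2, -2),  |v_rel|² = 8
v_rel×d = (-2)·(-6) − (-2)·(-10) = -8
since m = R²·8 − (-8)²:  R² = (64 + 224) / 8 = 36
R = √36 = 6  ⇒  r_B = 6 − 2 = 4

rB=4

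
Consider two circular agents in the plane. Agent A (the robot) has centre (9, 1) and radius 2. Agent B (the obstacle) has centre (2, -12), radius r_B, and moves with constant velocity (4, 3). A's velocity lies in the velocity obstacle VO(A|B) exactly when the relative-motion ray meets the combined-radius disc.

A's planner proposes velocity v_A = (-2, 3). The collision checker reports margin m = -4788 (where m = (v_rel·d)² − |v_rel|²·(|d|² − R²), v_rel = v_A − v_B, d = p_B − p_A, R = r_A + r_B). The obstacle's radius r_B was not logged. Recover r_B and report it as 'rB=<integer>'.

m = -4788
d = (-7, -13);  v_rel = (-6, 0),  |v_rel|² = 36
v_rel×d = (-6)·(-13) − (0)·(-7) = 78
since m = R²·36 − 78²:  R² = (6084 + -4788) / 36 = 36
R = √36 = 6  ⇒  r_B = 6 − 2 = 4

rB=4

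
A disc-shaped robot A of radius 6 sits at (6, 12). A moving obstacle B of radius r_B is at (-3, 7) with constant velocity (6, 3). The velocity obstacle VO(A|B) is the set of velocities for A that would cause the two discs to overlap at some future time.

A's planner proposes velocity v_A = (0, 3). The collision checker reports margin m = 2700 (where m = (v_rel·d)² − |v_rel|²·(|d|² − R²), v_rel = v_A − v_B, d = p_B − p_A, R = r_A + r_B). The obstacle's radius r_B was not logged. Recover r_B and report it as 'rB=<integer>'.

m = 2700
d = (-9, -5);  v_rel = (-6, 0),  |v_rel|² = 36
v_rel×d = (-6)·(-5) − (0)·(-9) = 30
since m = R²·36 − 30²:  R² = (900 + 2700) / 36 = 100
R = √100 = 10  ⇒  r_B = 10 − 6 = 4

rB=4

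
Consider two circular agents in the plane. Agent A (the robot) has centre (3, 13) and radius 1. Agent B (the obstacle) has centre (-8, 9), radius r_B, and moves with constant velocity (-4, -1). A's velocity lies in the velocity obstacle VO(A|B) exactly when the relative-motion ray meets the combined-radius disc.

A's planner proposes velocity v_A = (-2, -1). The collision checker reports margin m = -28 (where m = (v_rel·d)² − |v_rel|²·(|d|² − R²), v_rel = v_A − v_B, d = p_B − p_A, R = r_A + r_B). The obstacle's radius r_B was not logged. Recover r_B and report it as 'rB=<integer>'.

m = -28
d = (-11, -4);  v_rel = (2, 0),  |v_rel|² = 4
v_rel×d = (2)·(-4) − (0)·(-11) = -8
since m = R²·4 − (-8)²:  R² = (64 + -28) / 4 = 9
R = √9 = 3  ⇒  r_B = 3 − 1 = 2

rB=2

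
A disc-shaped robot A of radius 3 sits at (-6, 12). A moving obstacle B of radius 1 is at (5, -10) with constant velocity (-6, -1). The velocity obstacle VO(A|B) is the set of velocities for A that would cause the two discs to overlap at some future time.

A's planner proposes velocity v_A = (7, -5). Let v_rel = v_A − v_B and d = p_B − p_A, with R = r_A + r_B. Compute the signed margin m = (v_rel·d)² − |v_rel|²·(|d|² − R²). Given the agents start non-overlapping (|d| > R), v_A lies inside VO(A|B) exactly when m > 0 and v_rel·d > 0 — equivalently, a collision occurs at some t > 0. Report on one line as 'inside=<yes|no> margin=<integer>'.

d = (11, -22),  |d|² = 605;  R = 3+1 = 4,  c = 605−4² = 589
v_rel = (13, -4),  |v_rel|² = 185;  v_rel·d = (13)·(11) + (-4)·(-22) = 231
185·t² − 462·t + 589 = 0  ⇒  m = 231² − 185·589 = -55604
m = -55604 < 0,  v_rel·d = 231 > 0  ⇒  outside

inside=no margin=-55604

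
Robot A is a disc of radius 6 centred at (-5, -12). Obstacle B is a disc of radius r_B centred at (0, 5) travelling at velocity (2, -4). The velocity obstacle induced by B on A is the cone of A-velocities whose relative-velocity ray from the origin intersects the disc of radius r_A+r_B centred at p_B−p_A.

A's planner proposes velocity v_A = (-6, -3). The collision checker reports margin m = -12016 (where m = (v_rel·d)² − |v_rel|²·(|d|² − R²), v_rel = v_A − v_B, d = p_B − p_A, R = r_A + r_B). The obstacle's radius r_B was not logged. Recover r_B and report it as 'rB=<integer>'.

m = -12016
d = (5, 17);  v_rel = (-8, 1),  |v_rel|² = 65
v_rel×d = (-8)·(17) − (1)·(5) = -141
since m = R²·65 − (-141)²:  R² = (19881 + -12016) / 65 = 121
R = √121 = 11  ⇒  r_B = 11 − 6 = 5

rB=5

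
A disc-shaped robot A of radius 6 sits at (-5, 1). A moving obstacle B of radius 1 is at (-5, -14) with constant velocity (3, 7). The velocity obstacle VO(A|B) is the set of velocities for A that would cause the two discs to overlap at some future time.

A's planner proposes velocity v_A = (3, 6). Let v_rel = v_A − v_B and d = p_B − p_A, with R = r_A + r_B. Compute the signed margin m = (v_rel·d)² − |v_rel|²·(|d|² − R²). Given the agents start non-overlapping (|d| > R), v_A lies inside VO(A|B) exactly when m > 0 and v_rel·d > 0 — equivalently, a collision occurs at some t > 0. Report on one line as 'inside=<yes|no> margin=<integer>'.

d = (0, -15),  |d|² = 225;  R = 6+1 = 7,  c = 225−7² = 176
v_rel = (0, -1),  |v_rel|² = 1;  v_rel·d = (0)·(0) + (-1)·(-15) = 15
1·t² − 30·t + 176 = 0  ⇒  m = 15² − 1·176 = 49
m = 49 > 0,  v_rel·d = 15 > 0  ⇒  inside

inside=yes margin=49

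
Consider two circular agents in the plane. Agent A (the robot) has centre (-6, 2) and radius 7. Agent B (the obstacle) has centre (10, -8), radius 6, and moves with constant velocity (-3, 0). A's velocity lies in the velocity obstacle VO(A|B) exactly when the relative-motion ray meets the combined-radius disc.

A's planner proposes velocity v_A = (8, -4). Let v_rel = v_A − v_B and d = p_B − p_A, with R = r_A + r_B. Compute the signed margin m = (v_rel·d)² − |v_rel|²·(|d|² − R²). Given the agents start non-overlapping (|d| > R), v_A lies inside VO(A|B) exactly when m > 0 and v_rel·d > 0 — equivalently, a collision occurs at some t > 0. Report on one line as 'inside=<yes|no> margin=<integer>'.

d = (16, -10),  |d|² = 356;  R = 7+6 = 13,  c = 356−13² = 187
v_rel = (11, -4),  |v_rel|² = 137;  v_rel·d = (11)·(16) + (-4)·(-10) = 216
137·t² − 432·t + 187 = 0  ⇒  m = 216² − 137·187 = 21037
m = 21037 > 0,  v_rel·d = 216 > 0  ⇒  inside

inside=yes margin=21037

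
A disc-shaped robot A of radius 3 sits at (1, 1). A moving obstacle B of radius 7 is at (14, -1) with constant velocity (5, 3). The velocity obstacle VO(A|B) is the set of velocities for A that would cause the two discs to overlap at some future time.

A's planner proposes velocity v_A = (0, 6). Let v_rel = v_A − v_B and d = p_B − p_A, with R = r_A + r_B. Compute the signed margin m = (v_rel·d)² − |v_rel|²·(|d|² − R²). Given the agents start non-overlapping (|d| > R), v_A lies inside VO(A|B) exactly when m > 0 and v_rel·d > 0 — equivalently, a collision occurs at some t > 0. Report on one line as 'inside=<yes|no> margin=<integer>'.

d = (13, -2),  |d|² = 173;  R = 3+7 = 10,  c = 173−10² = 73
v_rel = (-5, 3),  |v_rel|² = 34;  v_rel·d = (-5)·(13) + (3)·(-2) = -71
34·t² + 142·t + 73 = 0  ⇒  m = (-71)² − 34·73 = 2559
m = 2559 > 0,  v_rel·d = -71 < 0  ⇒  outside

inside=no margin=2559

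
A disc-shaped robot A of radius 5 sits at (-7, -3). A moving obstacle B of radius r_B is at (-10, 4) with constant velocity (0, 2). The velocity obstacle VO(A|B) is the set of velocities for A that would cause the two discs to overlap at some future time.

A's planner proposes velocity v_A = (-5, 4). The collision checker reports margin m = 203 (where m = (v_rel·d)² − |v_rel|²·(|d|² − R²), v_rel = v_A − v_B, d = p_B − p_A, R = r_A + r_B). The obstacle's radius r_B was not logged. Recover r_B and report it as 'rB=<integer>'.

m = 203
d = (-3, 7);  v_rel = (-5, 2),  |v_rel|² = 29
v_rel×d = (-5)·(7) − (2)·(-3) = -29
since m = R²·29 − (-29)²:  R² = (841 + 203) / 29 = 36
R = √36 = 6  ⇒  r_B = 6 − 5 = 1

rB=1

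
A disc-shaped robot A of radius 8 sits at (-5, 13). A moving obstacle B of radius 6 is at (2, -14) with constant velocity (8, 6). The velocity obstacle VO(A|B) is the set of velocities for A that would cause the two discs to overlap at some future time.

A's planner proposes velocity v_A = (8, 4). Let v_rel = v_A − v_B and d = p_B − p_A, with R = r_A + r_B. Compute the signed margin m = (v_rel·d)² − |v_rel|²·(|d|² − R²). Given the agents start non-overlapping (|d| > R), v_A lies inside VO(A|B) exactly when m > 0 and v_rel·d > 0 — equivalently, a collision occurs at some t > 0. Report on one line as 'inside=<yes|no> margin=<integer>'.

d = (7, -27),  |d|² = 778;  R = 8+6 = 14,  c = 778−14² = 582
v_rel = (0, -2),  |v_rel|² = 4;  v_rel·d = (0)·(7) + (-2)·(-27) = 54
4·t² − 108·t + 582 = 0  ⇒  m = 54² − 4·582 = 588
m = 588 > 0,  v_rel·d = 54 > 0  ⇒  inside

inside=yes margin=588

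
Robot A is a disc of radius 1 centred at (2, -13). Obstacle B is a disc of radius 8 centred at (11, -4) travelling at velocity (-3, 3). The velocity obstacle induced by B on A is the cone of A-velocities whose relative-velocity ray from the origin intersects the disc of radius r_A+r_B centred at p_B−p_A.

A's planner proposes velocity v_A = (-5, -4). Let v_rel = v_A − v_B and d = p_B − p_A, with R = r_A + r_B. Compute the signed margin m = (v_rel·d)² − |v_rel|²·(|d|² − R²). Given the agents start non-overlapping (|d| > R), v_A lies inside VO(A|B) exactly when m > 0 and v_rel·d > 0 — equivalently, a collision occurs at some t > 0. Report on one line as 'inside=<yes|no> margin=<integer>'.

d = (9, 9),  |d|² = 162;  R = 1+8 = 9,  c = 162−9² = 81
v_rel = (-2, -7),  |v_rel|² = 53;  v_rel·d = (-2)·(9) + (-7)·(9) = -81
53·t² + 162·t + 81 = 0  ⇒  m = (-81)² − 53·81 = 2268
m = 2268 > 0,  v_rel·d = -81 < 0  ⇒  outside

inside=no margin=2268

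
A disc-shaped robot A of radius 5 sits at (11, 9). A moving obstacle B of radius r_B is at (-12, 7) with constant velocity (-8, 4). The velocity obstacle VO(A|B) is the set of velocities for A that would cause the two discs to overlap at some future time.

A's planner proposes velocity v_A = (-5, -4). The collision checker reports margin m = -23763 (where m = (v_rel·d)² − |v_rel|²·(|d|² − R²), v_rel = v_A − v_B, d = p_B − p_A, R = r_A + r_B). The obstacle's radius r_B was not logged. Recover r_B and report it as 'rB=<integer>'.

m = -23763
d = (-23, -2);  v_rel = (3, -8),  |v_rel|² = 73
v_rel×d = (3)·(-2) − (-8)·(-23) = -190
since m = R²·73 − (-190)²:  R² = (36100 + -23763) / 73 = 169
R = √169 = 13  ⇒  r_B = 13 − 5 = 8

rB=8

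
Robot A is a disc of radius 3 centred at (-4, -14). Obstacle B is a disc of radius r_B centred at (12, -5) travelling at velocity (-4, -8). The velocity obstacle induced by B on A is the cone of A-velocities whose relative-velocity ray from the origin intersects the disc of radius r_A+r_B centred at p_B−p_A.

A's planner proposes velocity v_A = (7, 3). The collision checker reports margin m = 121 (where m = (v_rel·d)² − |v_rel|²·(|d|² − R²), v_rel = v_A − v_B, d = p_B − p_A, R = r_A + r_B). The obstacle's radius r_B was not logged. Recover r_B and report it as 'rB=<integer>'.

m = 121
d = (16, 9);  v_rel = (11, 11),  |v_rel|² = 242
v_rel×d = (11)·(9) − (11)·(16) = -77
since m = R²·242 − (-77)²:  R² = (5929 + 121) / 242 = 25
R = √25 = 5  ⇒  r_B = 5 − 3 = 2

rB=2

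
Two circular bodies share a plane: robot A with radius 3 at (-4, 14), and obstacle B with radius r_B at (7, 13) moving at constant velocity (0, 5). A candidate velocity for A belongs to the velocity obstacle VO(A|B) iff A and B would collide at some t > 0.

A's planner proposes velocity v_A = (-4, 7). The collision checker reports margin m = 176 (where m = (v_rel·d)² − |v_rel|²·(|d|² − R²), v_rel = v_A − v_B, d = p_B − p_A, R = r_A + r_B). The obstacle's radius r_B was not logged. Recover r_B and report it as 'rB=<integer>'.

m = 176
d = (11, -1);  v_rel = (-4, 2),  |v_rel|² = 20
v_rel×d = (-4)·(-1) − (2)·(11) = -18
since m = R²·20 − (-18)²:  R² = (324 + 176) / 20 = 25
R = √25 = 5  ⇒  r_B = 5 − 3 = 2

rB=2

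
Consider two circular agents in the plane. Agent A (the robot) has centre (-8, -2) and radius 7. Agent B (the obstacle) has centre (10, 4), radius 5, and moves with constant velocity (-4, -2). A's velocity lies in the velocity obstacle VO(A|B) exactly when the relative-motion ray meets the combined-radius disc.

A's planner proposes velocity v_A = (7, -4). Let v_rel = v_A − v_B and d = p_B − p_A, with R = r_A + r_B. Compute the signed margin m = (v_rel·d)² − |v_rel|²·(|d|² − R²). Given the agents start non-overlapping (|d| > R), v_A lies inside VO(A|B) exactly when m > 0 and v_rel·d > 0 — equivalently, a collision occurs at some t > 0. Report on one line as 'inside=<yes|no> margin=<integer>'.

d = (18, 6),  |d|² = 360;  R = 7+5 = 12,  c = 360−12² = 216
v_rel = (11, -2),  |v_rel|² = 125;  v_rel·d = (11)·(18) + (-2)·(6) = 186
125·t² − 372·t + 216 = 0  ⇒  m = 186² − 125·216 = 7596
m = 7596 > 0,  v_rel·d = 186 > 0  ⇒  inside

inside=yes margin=7596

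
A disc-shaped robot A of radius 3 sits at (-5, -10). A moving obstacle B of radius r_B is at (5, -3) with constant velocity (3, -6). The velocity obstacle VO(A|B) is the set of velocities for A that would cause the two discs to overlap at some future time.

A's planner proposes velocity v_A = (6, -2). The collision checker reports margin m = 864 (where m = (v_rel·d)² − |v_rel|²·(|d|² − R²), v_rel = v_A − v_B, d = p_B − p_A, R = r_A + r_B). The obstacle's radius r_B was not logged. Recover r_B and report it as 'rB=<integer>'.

m = 864
d = (10, 7);  v_rel = (3, 4),  |v_rel|² = 25
v_rel×d = (3)·(7) − (4)·(10) = -19
since m = R²·25 − (-19)²:  R² = (361 + 864) / 25 = 49
R = √49 = 7  ⇒  r_B = 7 − 3 = 4

rB=4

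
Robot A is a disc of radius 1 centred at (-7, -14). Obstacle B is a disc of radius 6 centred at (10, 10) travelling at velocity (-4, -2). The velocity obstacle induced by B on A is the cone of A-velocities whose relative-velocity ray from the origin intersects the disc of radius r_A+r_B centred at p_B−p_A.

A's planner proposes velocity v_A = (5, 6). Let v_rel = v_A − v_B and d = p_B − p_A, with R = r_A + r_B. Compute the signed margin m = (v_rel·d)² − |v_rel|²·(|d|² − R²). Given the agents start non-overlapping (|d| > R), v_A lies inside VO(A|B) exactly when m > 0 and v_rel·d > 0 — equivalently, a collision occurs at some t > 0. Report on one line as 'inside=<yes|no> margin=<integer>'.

d = (17, 24),  |d|² = 865;  R = 1+6 = 7,  c = 865−7² = 816
v_rel = (9, 8),  |v_rel|² = 145;  v_rel·d = (9)·(17) + (8)·(24) = 345
145·t² − 690·t + 816 = 0  ⇒  m = 345² − 145·816 = 705
m = 705 > 0,  v_rel·d = 345 > 0  ⇒  inside

inside=yes margin=705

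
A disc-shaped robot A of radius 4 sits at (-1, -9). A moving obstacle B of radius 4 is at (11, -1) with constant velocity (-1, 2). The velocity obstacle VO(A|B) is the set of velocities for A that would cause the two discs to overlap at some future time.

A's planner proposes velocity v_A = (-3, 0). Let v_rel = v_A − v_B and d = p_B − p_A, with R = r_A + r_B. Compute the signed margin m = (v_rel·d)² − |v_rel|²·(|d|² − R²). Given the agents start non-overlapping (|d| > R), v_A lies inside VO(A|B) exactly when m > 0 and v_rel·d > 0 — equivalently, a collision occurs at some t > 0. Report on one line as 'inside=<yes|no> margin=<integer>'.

d = (12, 8),  |d|² = 208;  R = 4+4 = 8,  c = 208−8² = 144
v_rel = (-2, -2),  |v_rel|² = 8;  v_rel·d = (-2)·(12) + (-2)·(8) = -40
8·t² + 80·t + 144 = 0  ⇒  m = (-40)² − 8·144 = 448
m = 448 > 0,  v_rel·d = -40 < 0  ⇒  outside

inside=no margin=448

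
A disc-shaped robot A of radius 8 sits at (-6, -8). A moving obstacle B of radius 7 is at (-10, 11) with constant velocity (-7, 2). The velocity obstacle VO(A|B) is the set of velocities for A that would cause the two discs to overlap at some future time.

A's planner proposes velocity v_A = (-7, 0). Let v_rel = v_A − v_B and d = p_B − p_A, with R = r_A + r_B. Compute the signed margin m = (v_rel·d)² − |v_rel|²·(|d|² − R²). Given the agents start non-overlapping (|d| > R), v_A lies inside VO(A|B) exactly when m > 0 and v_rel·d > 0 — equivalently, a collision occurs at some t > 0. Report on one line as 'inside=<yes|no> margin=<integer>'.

d = (-4, 19),  |d|² = 377;  R = 8+7 = 15,  c = 377−15² = 152
v_rel = (0, -2),  |v_rel|² = 4;  v_rel·d = (0)·(-4) + (-2)·(19) = -38
4·t² + 76·t + 152 = 0  ⇒  m = (-38)² − 4·152 = 836
m = 836 > 0,  v_rel·d = -38 < 0  ⇒  outside

inside=no margin=836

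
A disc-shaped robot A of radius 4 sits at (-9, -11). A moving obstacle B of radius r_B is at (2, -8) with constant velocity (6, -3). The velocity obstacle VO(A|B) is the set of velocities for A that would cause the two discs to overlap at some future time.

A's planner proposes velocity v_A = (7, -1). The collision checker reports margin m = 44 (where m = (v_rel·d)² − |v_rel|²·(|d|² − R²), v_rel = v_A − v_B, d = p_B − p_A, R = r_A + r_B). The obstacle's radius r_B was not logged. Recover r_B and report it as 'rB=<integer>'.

m = 44
d = (11, 3);  v_rel = (1, 2),  |v_rel|² = 5
v_rel×d = (1)·(3) − (2)·(11) = -19
since m = R²·5 − (-19)²:  R² = (361 + 44) / 5 = 81
R = √81 = 9  ⇒  r_B = 9 − 4 = 5

rB=5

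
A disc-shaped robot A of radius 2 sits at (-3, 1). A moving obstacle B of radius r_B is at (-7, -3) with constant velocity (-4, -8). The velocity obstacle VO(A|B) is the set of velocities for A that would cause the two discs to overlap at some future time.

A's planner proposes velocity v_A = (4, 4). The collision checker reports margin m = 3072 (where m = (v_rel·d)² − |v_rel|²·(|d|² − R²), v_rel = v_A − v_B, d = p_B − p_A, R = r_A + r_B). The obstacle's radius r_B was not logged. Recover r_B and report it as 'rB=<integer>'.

m = 3072
d = (-4, -4);  v_rel = (8, 12),  |v_rel|² = 208
v_rel×d = (8)·(-4) − (12)·(-4) = 16
since m = R²·208 − 16²:  R² = (256 + 3072) / 208 = 16
R = √16 = 4  ⇒  r_B = 4 − 2 = 2

rB=2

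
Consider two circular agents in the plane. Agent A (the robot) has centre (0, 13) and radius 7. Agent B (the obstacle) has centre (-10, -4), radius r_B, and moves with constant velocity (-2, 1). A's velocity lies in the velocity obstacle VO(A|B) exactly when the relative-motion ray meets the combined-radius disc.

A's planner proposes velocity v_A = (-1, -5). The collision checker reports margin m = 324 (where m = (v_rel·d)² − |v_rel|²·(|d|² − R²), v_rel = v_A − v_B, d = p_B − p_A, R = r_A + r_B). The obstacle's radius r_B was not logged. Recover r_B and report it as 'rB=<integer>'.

m = 324
d = (-10, -17);  v_rel = (1, -6),  |v_rel|² = 37
v_rel×d = (1)·(-17) − (-6)·(-10) = -77
since m = R²·37 − (-77)²:  R² = (5929 + 324) / 37 = 169
R = √169 = 13  ⇒  r_B = 13 − 7 = 6

rB=6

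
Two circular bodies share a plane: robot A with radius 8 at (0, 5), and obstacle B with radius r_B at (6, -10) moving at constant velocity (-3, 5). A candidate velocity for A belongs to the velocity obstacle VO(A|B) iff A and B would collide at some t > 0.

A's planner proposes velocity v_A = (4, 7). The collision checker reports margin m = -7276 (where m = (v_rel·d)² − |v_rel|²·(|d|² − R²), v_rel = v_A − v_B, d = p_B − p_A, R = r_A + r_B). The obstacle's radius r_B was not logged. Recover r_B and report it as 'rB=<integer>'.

m = -7276
d = (6, -15);  v_rel = (7, 2),  |v_rel|² = 53
v_rel×d = (7)·(-15) − (2)·(6) = -117
since m = R²·53 − (-117)²:  R² = (13689 + -7276) / 53 = 121
R = √121 = 11  ⇒  r_B = 11 − 8 = 3

rB=3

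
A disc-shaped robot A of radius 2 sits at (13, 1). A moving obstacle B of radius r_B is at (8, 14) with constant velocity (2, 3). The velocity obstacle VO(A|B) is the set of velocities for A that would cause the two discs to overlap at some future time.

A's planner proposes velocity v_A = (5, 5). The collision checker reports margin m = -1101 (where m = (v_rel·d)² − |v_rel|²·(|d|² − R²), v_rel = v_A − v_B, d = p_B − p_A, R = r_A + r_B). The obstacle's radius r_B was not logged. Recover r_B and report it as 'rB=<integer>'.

m = -1101
d = (-5, 13);  v_rel = (3, 2),  |v_rel|² = 13
v_rel×d = (3)·(13) − (2)·(-5) = 49
since m = R²·13 − 49²:  R² = (2401 + -1101) / 13 = 100
R = √100 = 10  ⇒  r_B = 10 − 2 = 8

rB=8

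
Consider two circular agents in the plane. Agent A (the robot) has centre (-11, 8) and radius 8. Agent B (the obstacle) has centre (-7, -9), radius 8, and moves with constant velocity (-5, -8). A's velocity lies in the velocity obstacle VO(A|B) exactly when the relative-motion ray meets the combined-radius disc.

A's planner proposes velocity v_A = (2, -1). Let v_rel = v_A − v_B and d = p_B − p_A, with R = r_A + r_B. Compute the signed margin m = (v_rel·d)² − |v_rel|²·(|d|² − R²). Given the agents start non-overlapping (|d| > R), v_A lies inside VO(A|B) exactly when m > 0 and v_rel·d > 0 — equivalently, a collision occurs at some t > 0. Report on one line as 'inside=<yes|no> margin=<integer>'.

d = (4, -17),  |d|² = 305;  R = 8+8 = 16,  c = 305−16² = 49
v_rel = (7, 7),  |v_rel|² = 98;  v_rel·d = (7)·(4) + (7)·(-17) = -91
98·t² + 182·t + 49 = 0  ⇒  m = (-91)² − 98·49 = 3479
m = 3479 > 0,  v_rel·d = -91 < 0  ⇒  outside

inside=no margin=3479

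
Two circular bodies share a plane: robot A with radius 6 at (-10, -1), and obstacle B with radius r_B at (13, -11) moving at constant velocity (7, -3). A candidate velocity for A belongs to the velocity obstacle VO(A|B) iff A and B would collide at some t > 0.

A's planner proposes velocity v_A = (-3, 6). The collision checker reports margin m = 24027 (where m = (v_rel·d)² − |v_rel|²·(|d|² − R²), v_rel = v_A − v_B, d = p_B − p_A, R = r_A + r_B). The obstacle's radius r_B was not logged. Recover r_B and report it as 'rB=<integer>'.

m = 24027
d = (23, -10);  v_rel = (-10, 9),  |v_rel|² = 181
v_rel×d = (-10)·(-10) − (9)·(23) = -107
since m = R²·181 − (-107)²:  R² = (11449 + 24027) / 181 = 196
R = √196 = 14  ⇒  r_B = 14 − 6 = 8

rB=8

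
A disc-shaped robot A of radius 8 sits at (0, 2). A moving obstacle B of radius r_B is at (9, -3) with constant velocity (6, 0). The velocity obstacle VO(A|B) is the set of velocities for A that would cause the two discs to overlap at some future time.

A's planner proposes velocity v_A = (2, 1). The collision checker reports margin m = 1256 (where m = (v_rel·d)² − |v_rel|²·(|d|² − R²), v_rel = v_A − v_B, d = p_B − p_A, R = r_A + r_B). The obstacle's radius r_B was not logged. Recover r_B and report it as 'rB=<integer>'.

m = 1256
d = (9, -5);  v_rel = (-4, 1),  |v_rel|² = 17
v_rel×d = (-4)·(-5) − (1)·(9) = 11
since m = R²·17 − 11²:  R² = (121 + 1256) / 17 = 81
R = √81 = 9  ⇒  r_B = 9 − 8 = 1

rB=1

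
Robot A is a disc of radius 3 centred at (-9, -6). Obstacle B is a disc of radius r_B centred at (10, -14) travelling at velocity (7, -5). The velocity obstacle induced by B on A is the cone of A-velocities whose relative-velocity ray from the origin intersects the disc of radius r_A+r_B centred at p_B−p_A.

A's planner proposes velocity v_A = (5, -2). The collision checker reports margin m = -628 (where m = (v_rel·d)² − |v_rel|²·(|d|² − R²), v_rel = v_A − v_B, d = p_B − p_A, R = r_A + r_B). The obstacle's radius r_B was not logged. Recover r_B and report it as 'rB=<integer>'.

m = -628
d = (19, -8);  v_rel = (-2, 3),  |v_rel|² = 13
v_rel×d = (-2)·(-8) − (3)·(19) = -41
since m = R²·13 − (-41)²:  R² = (1681 + -628) / 13 = 81
R = √81 = 9  ⇒  r_B = 9 − 3 = 6

rB=6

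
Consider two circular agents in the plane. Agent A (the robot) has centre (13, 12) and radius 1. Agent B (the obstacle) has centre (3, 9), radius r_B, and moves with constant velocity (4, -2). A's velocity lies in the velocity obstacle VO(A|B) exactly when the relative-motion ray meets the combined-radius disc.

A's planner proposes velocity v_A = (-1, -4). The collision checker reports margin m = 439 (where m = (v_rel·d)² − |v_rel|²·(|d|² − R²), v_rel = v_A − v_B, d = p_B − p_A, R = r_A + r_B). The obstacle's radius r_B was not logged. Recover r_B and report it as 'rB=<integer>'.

m = 439
d = (-10, -3);  v_rel = (-5, -2),  |v_rel|² = 29
v_rel×d = (-5)·(-3) − (-2)·(-10) = -5
since m = R²·29 − (-5)²:  R² = (25 + 439) / 29 = 16
R = √16 = 4  ⇒  r_B = 4 − 1 = 3

rB=3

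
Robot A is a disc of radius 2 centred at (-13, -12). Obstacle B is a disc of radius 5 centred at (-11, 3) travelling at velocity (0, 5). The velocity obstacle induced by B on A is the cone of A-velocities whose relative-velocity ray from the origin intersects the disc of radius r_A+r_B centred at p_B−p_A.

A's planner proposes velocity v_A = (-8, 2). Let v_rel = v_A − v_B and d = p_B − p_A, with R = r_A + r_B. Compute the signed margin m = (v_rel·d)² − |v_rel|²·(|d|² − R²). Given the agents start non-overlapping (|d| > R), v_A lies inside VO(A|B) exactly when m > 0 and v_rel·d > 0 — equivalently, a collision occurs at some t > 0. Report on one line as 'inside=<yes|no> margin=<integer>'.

d = (2, 15),  |d|² = 229;  R = 2+5 = 7,  c = 229−7² = 180
v_rel = (-8, -3),  |v_rel|² = 73;  v_rel·d = (-8)·(2) + (-3)·(15) = -61
73·t² + 122·t + 180 = 0  ⇒  m = (-61)² − 73·180 = -9419
m = -9419 < 0,  v_rel·d = -61 < 0  ⇒  outside

inside=no margin=-9419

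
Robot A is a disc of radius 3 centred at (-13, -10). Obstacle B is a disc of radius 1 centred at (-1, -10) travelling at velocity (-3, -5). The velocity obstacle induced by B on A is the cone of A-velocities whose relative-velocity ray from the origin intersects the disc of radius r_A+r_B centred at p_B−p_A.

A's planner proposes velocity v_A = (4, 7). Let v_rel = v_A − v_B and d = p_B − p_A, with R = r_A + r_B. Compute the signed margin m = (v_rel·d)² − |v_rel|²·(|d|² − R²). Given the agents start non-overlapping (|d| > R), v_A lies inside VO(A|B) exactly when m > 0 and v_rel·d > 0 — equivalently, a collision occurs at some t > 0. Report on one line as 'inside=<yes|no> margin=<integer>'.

d = (12, 0),  |d|² = 144;  R = 3+1 = 4,  c = 144−4² = 128
v_rel = (7, 12),  |v_rel|² = 193;  v_rel·d = (7)·(12) + (12)·(0) = 84
193·t² − 168·t + 128 = 0  ⇒  m = 84² − 193·128 = -17648
m = -17648 < 0,  v_rel·d = 84 > 0  ⇒  outside

inside=no margin=-17648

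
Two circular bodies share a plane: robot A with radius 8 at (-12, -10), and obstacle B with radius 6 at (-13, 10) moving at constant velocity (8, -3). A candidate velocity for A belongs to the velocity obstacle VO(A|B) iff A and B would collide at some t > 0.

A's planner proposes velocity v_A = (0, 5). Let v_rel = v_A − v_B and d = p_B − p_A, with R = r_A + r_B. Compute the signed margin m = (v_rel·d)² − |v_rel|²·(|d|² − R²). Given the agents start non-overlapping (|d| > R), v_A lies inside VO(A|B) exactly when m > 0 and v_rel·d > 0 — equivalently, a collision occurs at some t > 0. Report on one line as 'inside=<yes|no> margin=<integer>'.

d = (-1, 20),  |d|² = 401;  R = 8+6 = 14,  c = 401−14² = 205
v_rel = (-8, 8),  |v_rel|² = 128;  v_rel·d = (-8)·(-1) + (8)·(20) = 168
128·t² − 336·t + 205 = 0  ⇒  m = 168² − 128·205 = 1984
m = 1984 > 0,  v_rel·d = 168 > 0  ⇒  inside

inside=yes margin=1984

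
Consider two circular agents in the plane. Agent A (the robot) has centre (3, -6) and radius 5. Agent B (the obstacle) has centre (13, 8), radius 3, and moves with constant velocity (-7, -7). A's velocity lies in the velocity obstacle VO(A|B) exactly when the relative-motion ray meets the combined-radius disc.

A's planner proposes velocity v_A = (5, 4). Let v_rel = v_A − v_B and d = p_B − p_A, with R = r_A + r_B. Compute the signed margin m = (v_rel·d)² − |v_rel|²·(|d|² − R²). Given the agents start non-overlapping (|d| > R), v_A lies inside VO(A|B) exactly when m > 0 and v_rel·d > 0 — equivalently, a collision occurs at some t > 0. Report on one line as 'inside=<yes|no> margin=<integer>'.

d = (10, 14),  |d|² = 296;  R = 5+3 = 8,  c = 296−8² = 232
v_rel = (12, 11),  |v_rel|² = 265;  v_rel·d = (12)·(10) + (11)·(14) = 274
265·t² − 548·t + 232 = 0  ⇒  m = 274² − 265·232 = 13596
m = 13596 > 0,  v_rel·d = 274 > 0  ⇒  inside

inside=yes margin=13596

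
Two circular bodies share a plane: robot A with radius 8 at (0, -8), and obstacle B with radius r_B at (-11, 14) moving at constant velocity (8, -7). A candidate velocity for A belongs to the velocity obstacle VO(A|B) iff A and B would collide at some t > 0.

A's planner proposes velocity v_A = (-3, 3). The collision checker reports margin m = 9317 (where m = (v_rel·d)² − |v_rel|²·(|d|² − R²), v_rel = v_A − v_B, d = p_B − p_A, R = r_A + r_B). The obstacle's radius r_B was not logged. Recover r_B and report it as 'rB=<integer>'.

m = 9317
d = (-11, 22);  v_rel = (-11, 10),  |v_rel|² = 221
v_rel×d = (-11)·(22) − (10)·(-11) = -132
since m = R²·221 − (-132)²:  R² = (17424 + 9317) / 221 = 121
R = √121 = 11  ⇒  r_B = 11 − 8 = 3

rB=3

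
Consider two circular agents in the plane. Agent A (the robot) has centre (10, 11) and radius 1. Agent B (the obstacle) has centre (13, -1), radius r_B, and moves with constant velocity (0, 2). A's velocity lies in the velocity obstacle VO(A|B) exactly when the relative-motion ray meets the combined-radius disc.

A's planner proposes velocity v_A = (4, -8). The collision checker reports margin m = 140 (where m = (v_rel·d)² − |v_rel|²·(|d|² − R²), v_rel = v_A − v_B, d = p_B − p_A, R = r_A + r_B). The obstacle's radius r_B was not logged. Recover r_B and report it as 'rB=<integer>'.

m = 140
d = (3, -12);  v_rel = (4, -10),  |v_rel|² = 116
v_rel×d = (4)·(-12) − (-10)·(3) = -18
since m = R²·116 − (-18)²:  R² = (324 + 140) / 116 = 4
R = √4 = 2  ⇒  r_B = 2 − 1 = 1

rB=1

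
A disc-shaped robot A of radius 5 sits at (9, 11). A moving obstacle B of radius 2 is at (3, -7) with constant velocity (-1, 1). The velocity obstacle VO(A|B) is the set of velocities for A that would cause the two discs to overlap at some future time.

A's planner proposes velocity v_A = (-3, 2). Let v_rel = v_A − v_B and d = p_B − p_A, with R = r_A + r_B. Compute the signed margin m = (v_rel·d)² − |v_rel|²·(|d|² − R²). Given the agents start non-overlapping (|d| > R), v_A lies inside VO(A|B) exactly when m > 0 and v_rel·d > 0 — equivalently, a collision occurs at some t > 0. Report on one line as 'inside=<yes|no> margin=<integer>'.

d = (-6, -18),  |d|² = 360;  R = 5+2 = 7,  c = 360−7² = 311
v_rel = (-2, 1),  |v_rel|² = 5;  v_rel·d = (-2)·(-6) + (1)·(-18) = -6
5·t² + 12·t + 311 = 0  ⇒  m = (-6)² − 5·311 = -1519
m = -1519 < 0,  v_rel·d = -6 < 0  ⇒  outside

inside=no margin=-1519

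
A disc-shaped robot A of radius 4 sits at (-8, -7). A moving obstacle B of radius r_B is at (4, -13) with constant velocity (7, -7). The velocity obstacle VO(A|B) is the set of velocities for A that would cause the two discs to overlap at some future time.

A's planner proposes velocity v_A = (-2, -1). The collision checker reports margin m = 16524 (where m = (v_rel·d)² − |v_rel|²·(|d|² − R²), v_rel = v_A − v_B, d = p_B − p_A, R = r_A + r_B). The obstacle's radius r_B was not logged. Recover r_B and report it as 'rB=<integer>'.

m = 16524
d = (12, -6);  v_rel = (-9, 6),  |v_rel|² = 117
v_rel×d = (-9)·(-6) − (6)·(12) = -18
since m = R²·117 − (-18)²:  R² = (324 + 16524) / 117 = 144
R = √144 = 12  ⇒  r_B = 12 − 4 = 8

rB=8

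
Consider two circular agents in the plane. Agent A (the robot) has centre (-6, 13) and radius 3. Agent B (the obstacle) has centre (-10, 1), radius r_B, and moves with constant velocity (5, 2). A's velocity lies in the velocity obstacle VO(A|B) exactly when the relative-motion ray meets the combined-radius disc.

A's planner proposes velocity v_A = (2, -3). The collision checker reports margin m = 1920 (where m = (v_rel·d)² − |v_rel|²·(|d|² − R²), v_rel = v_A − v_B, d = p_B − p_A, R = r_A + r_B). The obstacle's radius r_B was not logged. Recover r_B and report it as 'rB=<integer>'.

m = 1920
d = (-4, -12);  v_rel = (-3, -5),  |v_rel|² = 34
v_rel×d = (-3)·(-12) − (-5)·(-4) = 16
since m = R²·34 − 16²:  R² = (256 + 1920) / 34 = 64
R = √64 = 8  ⇒  r_B = 8 − 3 = 5

rB=5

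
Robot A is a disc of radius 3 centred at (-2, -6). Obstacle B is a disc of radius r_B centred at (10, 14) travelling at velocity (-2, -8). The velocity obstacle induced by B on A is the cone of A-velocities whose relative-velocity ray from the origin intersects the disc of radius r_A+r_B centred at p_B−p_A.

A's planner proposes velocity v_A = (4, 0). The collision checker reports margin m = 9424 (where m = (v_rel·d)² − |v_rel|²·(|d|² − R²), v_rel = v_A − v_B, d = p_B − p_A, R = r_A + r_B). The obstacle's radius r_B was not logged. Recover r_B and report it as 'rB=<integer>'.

m = 9424
d = (12, 20);  v_rel = (6, 8),  |v_rel|² = 100
v_rel×d = (6)·(20) − (8)·(12) = 24
since m = R²·100 − 24²:  R² = (576 + 9424) / 100 = 100
R = √100 = 10  ⇒  r_B = 10 − 3 = 7

rB=7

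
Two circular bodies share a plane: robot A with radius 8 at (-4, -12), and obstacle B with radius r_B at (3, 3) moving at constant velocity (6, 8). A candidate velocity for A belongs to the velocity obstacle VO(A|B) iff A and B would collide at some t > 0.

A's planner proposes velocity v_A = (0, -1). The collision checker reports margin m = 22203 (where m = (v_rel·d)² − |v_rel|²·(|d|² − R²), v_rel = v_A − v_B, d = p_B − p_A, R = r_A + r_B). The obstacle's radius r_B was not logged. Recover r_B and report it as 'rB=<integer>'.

m = 22203
d = (7, 15);  v_rel = (-6, -9),  |v_rel|² = 117
v_rel×d = (-6)·(15) − (-9)·(7) = -27
since m = R²·117 − (-27)²:  R² = (729 + 22203) / 117 = 196
R = √196 = 14  ⇒  r_B = 14 − 8 = 6

rB=6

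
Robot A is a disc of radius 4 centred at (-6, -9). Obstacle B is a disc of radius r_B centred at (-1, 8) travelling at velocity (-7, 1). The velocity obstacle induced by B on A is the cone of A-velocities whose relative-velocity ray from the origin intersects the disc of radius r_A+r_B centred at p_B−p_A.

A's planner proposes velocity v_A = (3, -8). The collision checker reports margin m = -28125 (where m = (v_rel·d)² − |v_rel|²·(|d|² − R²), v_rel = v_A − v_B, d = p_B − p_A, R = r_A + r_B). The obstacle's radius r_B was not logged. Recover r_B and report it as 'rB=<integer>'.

m = -28125
d = (5, 17);  v_rel = (10, -9),  |v_rel|² = 181
v_rel×d = (10)·(17) − (-9)·(5) = 215
since m = R²·181 − 215²:  R² = (46225 + -28125) / 181 = 100
R = √100 = 10  ⇒  r_B = 10 − 4 = 6

rB=6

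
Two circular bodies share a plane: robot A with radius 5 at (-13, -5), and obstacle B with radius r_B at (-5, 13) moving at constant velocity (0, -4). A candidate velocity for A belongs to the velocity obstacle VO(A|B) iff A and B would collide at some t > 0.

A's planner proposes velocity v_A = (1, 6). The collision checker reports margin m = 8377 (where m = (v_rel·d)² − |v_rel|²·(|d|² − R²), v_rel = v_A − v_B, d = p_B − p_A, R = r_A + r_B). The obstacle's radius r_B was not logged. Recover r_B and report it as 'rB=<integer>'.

m = 8377
d = (8, 18);  v_rel = (1, 10),  |v_rel|² = 101
v_rel×d = (1)·(18) − (10)·(8) = -62
since m = R²·101 − (-62)²:  R² = (3844 + 8377) / 101 = 121
R = √121 = 11  ⇒  r_B = 11 − 5 = 6

rB=6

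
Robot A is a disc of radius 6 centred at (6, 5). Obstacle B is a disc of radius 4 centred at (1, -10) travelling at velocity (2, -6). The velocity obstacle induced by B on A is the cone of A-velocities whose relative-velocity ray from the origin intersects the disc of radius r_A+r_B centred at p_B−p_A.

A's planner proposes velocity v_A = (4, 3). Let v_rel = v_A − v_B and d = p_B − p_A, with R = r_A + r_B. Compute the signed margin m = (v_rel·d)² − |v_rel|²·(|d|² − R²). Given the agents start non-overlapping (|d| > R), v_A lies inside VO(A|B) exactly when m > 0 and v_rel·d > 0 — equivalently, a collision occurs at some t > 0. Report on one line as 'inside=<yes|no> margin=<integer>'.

d = (-5, -15),  |d|² = 250;  R = 6+4 = 10,  c = 250−10² = 150
v_rel = (2, 9),  |v_rel|² = 85;  v_rel·d = (2)·(-5) + (9)·(-15) = -145
85·t² + 290·t + 150 = 0  ⇒  m = (-145)² − 85·150 = 8275
m = 8275 > 0,  v_rel·d = -145 < 0  ⇒  outside

inside=no margin=8275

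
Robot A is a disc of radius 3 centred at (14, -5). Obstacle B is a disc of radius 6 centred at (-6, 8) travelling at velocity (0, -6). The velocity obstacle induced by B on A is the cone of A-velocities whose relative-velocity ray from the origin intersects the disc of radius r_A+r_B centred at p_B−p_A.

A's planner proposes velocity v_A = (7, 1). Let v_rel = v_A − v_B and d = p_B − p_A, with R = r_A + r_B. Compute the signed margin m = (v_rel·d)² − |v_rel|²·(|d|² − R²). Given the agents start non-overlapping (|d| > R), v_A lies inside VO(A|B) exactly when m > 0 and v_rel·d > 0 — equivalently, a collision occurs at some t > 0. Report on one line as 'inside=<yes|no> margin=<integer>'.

d = (-20, 13),  |d|² = 569;  R = 3+6 = 9,  c = 569−9² = 488
v_rel = (7, 7),  |v_rel|² = 98;  v_rel·d = (7)·(-20) + (7)·(13) = -49
98·t² + 98·t + 488 = 0  ⇒  m = (-49)² − 98·488 = -45423
m = -45423 < 0,  v_rel·d = -49 < 0  ⇒  outside

inside=no margin=-45423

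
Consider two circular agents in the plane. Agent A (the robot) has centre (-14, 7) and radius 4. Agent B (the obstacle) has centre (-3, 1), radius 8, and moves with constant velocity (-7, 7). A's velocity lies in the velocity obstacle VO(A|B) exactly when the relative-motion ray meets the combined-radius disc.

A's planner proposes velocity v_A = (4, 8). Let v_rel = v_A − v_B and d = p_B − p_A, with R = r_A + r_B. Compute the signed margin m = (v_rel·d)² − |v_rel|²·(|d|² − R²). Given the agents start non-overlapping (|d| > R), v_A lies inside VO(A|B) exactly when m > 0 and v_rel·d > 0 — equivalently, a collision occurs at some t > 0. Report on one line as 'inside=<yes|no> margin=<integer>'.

d = (11, -6),  |d|² = 157;  R = 4+8 = 12,  c = 157−12² = 13
v_rel = (11, 1),  |v_rel|² = 122;  v_rel·d = (11)·(11) + (1)·(-6) = 115
122·t² − 230·t + 13 = 0  ⇒  m = 115² − 122·13 = 11639
m = 11639 > 0,  v_rel·d = 115 > 0  ⇒  inside

inside=yes margin=11639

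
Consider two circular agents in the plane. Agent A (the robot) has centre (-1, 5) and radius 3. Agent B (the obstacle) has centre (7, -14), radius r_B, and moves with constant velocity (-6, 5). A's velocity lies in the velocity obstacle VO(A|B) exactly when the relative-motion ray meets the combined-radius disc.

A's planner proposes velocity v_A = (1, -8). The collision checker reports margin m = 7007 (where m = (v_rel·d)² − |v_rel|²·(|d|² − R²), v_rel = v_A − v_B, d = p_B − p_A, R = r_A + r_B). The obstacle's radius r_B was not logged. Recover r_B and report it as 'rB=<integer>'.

m = 7007
d = (8, -19);  v_rel = (7, -13),  |v_rel|² = 218
v_rel×d = (7)·(-19) − (-13)·(8) = -29
since m = R²·218 − (-29)²:  R² = (841 + 7007) / 218 = 36
R = √36 = 6  ⇒  r_B = 6 − 3 = 3

rB=3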